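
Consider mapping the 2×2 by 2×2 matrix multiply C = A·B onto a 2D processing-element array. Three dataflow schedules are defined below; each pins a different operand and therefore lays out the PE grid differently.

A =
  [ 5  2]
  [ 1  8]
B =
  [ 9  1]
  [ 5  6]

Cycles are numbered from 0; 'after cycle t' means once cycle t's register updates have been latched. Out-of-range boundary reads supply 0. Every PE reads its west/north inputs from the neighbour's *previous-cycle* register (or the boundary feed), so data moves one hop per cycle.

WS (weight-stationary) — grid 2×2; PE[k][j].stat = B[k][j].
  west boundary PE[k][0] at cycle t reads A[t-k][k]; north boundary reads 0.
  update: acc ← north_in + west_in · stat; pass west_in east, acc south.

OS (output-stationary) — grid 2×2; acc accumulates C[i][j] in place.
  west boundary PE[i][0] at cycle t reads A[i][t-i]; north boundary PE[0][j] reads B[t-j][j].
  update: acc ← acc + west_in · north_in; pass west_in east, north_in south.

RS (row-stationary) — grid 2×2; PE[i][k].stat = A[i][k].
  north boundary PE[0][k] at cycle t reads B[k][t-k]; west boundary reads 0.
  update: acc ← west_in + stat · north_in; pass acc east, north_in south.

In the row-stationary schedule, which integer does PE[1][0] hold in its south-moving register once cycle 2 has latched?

register = 1

RS on a 2×2 grid — tracing PE[1][0] and its feeders:
  [0] (0,0) acc=45 (h:45 v:9)
  [0] (1,0) acc=0 (h:0 v:0)
  [1] (0,0) acc=5 (h:5 v:1)
  [1] (1,0) acc=9 (h:9 v:9)
  [2] (0,0) acc=0 (h:0 v:0)
  [2] (1,0) acc=1 (h:1 v:1)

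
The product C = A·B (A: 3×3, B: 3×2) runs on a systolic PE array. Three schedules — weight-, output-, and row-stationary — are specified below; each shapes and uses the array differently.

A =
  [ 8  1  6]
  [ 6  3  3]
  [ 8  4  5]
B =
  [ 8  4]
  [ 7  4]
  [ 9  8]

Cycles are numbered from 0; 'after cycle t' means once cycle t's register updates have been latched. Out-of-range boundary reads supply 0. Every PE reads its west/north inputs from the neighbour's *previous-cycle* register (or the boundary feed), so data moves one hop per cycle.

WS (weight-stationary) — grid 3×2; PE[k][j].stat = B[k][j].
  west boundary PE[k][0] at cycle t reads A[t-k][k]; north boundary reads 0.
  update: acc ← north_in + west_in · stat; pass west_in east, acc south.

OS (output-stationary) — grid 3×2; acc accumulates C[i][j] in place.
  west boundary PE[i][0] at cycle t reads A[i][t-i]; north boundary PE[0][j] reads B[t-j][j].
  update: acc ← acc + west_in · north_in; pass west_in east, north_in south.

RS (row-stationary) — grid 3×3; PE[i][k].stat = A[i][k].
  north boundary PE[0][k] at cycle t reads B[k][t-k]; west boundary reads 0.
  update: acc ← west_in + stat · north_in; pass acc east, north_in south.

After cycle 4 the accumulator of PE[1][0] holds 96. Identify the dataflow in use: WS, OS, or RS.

dataflow = OS

WS [3×2] PE[1][0] across cycles:
  cycle 0: PE[1][0] → acc 0, east 0, south 0
  cycle 1: PE[1][0] → acc 71, east 1, south 71
  cycle 2: PE[1][0] → acc 69, east 3, south 69
  cycle 3: PE[1][0] → acc 92, east 4, south 92
  cycle 4: PE[1][0] → acc 0, east 0, south 0
OS [3×2] PE[1][0] across cycles:
  cycle 0: PE[1][0] → acc 0, east 0, south 0
  cycle 1: PE[1][0] → acc 48, east 6, south 8
  cycle 2: PE[1][0] → acc 69, east 3, south 7
  cycle 3: PE[1][0] → acc 96, east 3, south 9
  cycle 4: PE[1][0] → acc 96, east 0, south 0
RS [3×3] PE[1][0] across cycles:
  cycle 0: PE[1][0] → acc 0, east 0, south 0
  cycle 1: PE[1][0] → acc 48, east 48, south 8
  cycle 2: PE[1][0] → acc 24, east 24, south 4
  cycle 3: PE[1][0] → acc 0, east 0, south 0
  cycle 4: PE[1][0] → acc 0, east 0, south 0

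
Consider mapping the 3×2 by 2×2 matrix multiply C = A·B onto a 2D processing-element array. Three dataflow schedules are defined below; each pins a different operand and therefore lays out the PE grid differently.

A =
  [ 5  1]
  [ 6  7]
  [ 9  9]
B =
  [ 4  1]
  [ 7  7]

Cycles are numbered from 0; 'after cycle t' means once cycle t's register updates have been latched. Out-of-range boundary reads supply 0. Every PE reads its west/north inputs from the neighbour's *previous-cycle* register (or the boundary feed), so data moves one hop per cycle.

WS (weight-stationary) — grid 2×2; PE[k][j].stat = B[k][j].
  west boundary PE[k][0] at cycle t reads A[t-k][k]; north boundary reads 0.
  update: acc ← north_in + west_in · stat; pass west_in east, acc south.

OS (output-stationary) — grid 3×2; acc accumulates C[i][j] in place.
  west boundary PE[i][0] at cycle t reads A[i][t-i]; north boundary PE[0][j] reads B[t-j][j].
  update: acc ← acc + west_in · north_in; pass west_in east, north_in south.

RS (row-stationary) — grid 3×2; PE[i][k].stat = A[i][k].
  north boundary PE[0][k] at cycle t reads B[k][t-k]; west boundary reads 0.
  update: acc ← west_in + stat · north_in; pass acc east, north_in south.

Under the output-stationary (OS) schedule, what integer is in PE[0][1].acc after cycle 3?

PE[0][1].acc = 12

OS (3×2). Following PE[0][1] plus its west/north inputs:
  c0 r0c0: 20 / 5 / 4
  c0 r0c1: 0 / 0 / 0
  c1 r0c0: 27 / 1 / 7
  c1 r0c1: 5 / 5 / 1
  c2 r0c0: 27 / 0 / 0
  c2 r0c1: 12 / 1 / 7
  c3 r0c0: 27 / 0 / 0
  c3 r0c1: 12 / 0 / 0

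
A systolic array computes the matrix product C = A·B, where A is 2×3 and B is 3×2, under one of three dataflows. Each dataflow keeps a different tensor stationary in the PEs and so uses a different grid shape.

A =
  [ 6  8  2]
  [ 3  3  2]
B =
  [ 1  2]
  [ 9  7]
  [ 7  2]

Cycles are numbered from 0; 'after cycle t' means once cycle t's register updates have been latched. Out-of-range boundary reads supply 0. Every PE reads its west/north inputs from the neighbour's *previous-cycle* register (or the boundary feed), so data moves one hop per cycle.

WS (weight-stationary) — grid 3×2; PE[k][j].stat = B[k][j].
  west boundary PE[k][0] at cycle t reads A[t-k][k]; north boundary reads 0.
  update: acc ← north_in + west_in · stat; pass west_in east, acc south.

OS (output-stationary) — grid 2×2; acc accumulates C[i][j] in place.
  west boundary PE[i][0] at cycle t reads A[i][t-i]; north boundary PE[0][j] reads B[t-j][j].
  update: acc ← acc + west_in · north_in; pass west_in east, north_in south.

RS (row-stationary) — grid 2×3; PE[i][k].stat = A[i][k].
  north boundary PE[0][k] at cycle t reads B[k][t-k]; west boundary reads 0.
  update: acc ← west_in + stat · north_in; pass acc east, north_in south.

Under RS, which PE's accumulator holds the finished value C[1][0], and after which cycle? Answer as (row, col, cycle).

(row, col, cycle) = (1, 2, 3)

RS — PE[1][2] is where C[1][0] collects:
  step 0 · PE1,2: acc=0; fwd→0 fwd↓0
  step 1 · PE1,2: acc=0; fwd→0 fwd↓0
  step 2 · PE1,2: acc=0; fwd→0 fwd↓0
  step 3 · PE1,2: acc=44; fwd→44 fwd↓7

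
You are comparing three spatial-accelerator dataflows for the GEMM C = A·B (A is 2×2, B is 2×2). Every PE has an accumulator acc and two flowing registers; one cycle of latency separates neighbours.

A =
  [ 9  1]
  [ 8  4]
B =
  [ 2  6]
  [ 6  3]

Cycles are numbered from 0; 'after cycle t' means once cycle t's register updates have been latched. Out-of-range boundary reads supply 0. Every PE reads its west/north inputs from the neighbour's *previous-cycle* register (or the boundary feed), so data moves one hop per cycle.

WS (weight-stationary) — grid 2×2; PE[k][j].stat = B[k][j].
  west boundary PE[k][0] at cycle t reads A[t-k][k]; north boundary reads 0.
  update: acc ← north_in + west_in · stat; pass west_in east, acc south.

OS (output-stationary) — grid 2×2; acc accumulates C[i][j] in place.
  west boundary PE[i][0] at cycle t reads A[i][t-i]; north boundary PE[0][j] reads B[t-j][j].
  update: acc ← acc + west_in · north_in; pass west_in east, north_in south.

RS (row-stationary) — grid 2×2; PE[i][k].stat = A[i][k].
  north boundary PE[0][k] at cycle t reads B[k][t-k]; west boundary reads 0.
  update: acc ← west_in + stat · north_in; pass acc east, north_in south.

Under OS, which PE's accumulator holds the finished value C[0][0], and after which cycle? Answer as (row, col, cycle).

Under OS, C[0][0] lands at PE[0][0]:
  @0  [0,0]  acc 18  |  →9  ↓2
  @1  [0,0]  acc 24  |  →1  ↓6

(row, col, cycle) = (0, 0, 1)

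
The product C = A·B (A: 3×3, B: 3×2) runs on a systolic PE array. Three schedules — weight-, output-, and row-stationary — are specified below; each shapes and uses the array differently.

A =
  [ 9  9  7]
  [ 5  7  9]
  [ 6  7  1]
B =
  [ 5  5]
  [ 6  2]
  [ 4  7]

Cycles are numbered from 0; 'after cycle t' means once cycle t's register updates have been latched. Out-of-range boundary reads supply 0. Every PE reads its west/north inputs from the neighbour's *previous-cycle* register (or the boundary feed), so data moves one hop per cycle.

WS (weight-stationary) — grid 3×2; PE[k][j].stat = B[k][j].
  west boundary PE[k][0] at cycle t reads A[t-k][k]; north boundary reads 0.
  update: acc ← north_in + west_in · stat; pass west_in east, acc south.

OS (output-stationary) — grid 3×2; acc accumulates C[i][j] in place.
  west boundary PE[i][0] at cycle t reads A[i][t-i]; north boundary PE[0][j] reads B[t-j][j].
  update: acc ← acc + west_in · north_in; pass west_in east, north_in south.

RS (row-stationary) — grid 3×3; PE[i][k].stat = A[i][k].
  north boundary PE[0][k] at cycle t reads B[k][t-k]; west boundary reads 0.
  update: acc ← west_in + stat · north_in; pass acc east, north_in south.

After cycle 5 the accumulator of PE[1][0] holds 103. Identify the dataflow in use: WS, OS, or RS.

WS [3×2] PE[1][0] across cycles:
  after 0 — PE[1][0] acc=0, pass-E 0, pass-S 0
  after 1 — PE[1][0] acc=99, pass-E 9, pass-S 99
  after 2 — PE[1][0] acc=67, pass-E 7, pass-S 67
  after 3 — PE[1][0] acc=72, pass-E 7, pass-S 72
  after 4 — PE[1][0] acc=0, pass-E 0, pass-S 0
  after 5 — PE[1][0] acc=0, pass-E 0, pass-S 0
OS [3×2] PE[1][0] across cycles:
  after 0 — PE[1][0] acc=0, pass-E 0, pass-S 0
  after 1 — PE[1][0] acc=25, pass-E 5, pass-S 5
  after 2 — PE[1][0] acc=67, pass-E 7, pass-S 6
  after 3 — PE[1][0] acc=103, pass-E 9, pass-S 4
  after 4 — PE[1][0] acc=103, pass-E 0, pass-S 0
  after 5 — PE[1][0] acc=103, pass-E 0, pass-S 0
RS [3×3] PE[1][0] across cycles:
  after 0 — PE[1][0] acc=0, pass-E 0, pass-S 0
  after 1 — PE[1][0] acc=25, pass-E 25, pass-S 5
  after 2 — PE[1][0] acc=25, pass-E 25, pass-S 5
  after 3 — PE[1][0] acc=0, pass-E 0, pass-S 0
  after 4 — PE[1][0] acc=0, pass-E 0, pass-S 0
  after 5 — PE[1][0] acc=0, pass-E 0, pass-S 0

dataflow = OS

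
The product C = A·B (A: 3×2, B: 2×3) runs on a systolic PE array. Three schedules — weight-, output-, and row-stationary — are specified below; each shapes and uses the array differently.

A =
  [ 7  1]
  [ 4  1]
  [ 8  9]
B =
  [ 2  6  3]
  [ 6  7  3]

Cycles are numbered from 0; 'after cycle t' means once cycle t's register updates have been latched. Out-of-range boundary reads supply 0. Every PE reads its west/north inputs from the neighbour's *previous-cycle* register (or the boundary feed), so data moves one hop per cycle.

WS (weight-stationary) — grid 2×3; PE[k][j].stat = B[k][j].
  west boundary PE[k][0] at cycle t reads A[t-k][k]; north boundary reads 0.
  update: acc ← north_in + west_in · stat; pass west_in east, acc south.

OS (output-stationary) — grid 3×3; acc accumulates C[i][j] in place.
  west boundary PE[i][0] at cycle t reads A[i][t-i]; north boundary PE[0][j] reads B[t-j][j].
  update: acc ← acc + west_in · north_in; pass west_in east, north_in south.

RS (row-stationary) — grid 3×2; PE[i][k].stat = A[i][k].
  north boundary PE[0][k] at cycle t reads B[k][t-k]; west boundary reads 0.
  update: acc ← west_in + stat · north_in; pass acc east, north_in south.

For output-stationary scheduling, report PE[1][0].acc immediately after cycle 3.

PE[1][0].acc = 14

Tracing OS — 3×3 array, target PE[1][0]:
  step 0 · PE0,0: acc=14; fwd→7 fwd↓2
  step 0 · PE1,0: acc=0; fwd→0 fwd↓0
  step 1 · PE0,0: acc=20; fwd→1 fwd↓6
  step 1 · PE1,0: acc=8; fwd→4 fwd↓2
  step 2 · PE0,0: acc=20; fwd→0 fwd↓0
  step 2 · PE1,0: acc=14; fwd→1 fwd↓6
  step 3 · PE0,0: acc=20; fwd→0 fwd↓0
  step 3 · PE1,0: acc=14; fwd→0 fwd↓0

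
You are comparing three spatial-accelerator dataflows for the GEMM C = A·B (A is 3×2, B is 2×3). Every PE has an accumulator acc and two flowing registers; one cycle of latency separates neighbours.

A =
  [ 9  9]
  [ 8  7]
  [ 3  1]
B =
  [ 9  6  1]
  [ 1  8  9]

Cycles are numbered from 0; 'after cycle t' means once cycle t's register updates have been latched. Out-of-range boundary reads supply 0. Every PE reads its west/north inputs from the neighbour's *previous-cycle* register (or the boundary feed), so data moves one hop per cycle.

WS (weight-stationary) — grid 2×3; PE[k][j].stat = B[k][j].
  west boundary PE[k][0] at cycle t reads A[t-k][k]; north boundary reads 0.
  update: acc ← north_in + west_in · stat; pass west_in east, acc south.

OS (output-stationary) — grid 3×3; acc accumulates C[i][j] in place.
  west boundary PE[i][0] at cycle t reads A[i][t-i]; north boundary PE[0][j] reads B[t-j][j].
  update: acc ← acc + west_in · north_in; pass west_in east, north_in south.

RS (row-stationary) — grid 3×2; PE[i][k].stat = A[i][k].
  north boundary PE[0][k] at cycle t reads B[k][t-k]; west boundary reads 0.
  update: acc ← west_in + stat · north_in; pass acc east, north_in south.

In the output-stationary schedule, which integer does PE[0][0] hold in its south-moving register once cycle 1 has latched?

register = 1

OS on a 3×3 grid — tracing PE[0][0] and its feeders:
  after 0 — PE[0][0] acc=81, pass-E 9, pass-S 9
  after 1 — PE[0][0] acc=90, pass-E 9, pass-S 1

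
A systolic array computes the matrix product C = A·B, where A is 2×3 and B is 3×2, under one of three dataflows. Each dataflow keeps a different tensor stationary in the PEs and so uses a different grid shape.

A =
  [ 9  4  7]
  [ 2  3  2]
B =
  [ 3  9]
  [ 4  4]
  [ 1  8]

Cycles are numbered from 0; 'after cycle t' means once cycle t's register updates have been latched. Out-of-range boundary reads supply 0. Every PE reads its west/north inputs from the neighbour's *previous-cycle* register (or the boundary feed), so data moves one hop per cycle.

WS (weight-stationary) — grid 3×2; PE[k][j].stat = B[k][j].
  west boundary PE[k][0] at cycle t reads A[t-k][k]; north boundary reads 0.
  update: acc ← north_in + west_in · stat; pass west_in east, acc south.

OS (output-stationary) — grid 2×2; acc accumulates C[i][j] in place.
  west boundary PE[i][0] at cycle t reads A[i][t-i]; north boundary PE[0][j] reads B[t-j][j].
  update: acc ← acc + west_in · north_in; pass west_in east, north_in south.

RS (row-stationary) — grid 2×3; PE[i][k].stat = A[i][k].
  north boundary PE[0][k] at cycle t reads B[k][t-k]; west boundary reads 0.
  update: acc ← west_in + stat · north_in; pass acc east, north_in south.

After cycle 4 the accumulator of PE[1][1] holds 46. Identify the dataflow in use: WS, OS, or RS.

dataflow = OS

WS (3×2 grid), PE[1][1]:
  [0] (1,1) acc=0 (h:0 v:0)
  [1] (1,1) acc=0 (h:0 v:0)
  [2] (1,1) acc=97 (h:4 v:97)
  [3] (1,1) acc=30 (h:3 v:30)
  [4] (1,1) acc=0 (h:0 v:0)
OS (2×2 grid), PE[1][1]:
  [0] (1,1) acc=0 (h:0 v:0)
  [1] (1,1) acc=0 (h:0 v:0)
  [2] (1,1) acc=18 (h:2 v:9)
  [3] (1,1) acc=30 (h:3 v:4)
  [4] (1,1) acc=46 (h:2 v:8)
RS (2×3 grid), PE[1][1]:
  [0] (1,1) acc=0 (h:0 v:0)
  [1] (1,1) acc=0 (h:0 v:0)
  [2] (1,1) acc=18 (h:18 v:4)
  [3] (1,1) acc=30 (h:30 v:4)
  [4] (1,1) acc=0 (h:0 v:0)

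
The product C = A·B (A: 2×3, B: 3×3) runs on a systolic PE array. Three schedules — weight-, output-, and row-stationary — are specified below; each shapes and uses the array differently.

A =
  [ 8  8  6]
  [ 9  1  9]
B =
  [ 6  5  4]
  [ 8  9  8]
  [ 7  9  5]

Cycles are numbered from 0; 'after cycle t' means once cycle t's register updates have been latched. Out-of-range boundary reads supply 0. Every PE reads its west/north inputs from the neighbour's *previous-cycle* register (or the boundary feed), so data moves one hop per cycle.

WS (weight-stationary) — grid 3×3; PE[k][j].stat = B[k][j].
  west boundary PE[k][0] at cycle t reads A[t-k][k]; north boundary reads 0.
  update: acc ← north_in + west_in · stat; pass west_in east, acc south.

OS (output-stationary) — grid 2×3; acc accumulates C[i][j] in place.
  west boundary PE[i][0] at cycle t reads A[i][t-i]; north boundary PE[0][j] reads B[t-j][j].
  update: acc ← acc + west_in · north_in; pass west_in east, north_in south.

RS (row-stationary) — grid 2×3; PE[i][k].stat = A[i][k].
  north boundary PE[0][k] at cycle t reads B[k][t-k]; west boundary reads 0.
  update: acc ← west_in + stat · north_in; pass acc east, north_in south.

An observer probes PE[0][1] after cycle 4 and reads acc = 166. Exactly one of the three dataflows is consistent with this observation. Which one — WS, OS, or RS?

— WS: 3×3; PE[0][1] trace:
  c0 r0c1: 0 / 0 / 0
  c1 r0c1: 40 / 8 / 40
  c2 r0c1: 45 / 9 / 45
  c3 r0c1: 0 / 0 / 0
  c4 r0c1: 0 / 0 / 0
— OS: 2×3; PE[0][1] trace:
  c0 r0c1: 0 / 0 / 0
  c1 r0c1: 40 / 8 / 5
  c2 r0c1: 112 / 8 / 9
  c3 r0c1: 166 / 6 / 9
  c4 r0c1: 166 / 0 / 0
— RS: 2×3; PE[0][1] trace:
  c0 r0c1: 0 / 0 / 0
  c1 r0c1: 112 / 112 / 8
  c2 r0c1: 112 / 112 / 9
  c3 r0c1: 96 / 96 / 8
  c4 r0c1: 0 / 0 / 0

dataflow = OS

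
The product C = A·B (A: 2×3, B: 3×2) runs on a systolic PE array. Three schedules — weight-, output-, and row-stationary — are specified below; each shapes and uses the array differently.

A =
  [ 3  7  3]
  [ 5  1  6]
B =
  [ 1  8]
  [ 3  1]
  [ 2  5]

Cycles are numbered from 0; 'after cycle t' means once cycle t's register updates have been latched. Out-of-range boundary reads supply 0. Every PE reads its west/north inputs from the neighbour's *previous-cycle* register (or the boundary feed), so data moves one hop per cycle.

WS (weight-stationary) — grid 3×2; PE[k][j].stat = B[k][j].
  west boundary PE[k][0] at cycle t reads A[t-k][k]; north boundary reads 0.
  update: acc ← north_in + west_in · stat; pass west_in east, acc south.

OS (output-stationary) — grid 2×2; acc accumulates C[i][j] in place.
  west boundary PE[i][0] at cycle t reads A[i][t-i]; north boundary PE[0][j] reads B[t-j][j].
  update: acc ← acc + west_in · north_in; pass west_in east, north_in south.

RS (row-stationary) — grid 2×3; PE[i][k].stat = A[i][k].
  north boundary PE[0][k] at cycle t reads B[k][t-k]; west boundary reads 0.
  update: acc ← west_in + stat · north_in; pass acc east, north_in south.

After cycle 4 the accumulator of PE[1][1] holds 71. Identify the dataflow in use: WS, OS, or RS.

dataflow = OS

WS [3×2] PE[1][1] across cycles:
  cycle 0: PE[1][1] → acc 0, east 0, south 0
  cycle 1: PE[1][1] → acc 0, east 0, south 0
  cycle 2: PE[1][1] → acc 31, east 7, south 31
  cycle 3: PE[1][1] → acc 41, east 1, south 41
  cycle 4: PE[1][1] → acc 0, east 0, south 0
OS [2×2] PE[1][1] across cycles:
  cycle 0: PE[1][1] → acc 0, east 0, south 0
  cycle 1: PE[1][1] → acc 0, east 0, south 0
  cycle 2: PE[1][1] → acc 40, east 5, south 8
  cycle 3: PE[1][1] → acc 41, east 1, south 1
  cycle 4: PE[1][1] → acc 71, east 6, south 5
RS [2×3] PE[1][1] across cycles:
  cycle 0: PE[1][1] → acc 0, east 0, south 0
  cycle 1: PE[1][1] → acc 0, east 0, south 0
  cycle 2: PE[1][1] → acc 8, east 8, south 3
  cycle 3: PE[1][1] → acc 41, east 41, south 1
  cycle 4: PE[1][1] → acc 0, east 0, south 0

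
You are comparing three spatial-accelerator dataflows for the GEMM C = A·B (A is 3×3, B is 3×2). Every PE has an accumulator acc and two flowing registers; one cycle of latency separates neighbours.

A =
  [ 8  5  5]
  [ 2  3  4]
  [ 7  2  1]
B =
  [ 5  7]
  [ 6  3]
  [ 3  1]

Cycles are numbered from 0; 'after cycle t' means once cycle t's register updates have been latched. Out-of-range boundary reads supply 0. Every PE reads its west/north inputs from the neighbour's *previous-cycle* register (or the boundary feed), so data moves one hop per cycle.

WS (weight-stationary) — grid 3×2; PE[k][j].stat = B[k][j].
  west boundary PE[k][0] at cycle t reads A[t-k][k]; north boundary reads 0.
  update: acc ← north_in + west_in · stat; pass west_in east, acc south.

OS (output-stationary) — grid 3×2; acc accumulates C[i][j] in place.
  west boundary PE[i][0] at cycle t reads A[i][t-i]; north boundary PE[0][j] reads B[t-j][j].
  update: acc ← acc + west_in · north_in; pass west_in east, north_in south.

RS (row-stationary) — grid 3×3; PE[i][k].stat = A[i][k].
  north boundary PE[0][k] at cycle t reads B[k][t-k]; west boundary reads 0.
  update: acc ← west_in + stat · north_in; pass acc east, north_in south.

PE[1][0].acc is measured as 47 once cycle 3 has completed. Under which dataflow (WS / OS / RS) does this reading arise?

WS [3×2] PE[1][0] across cycles:
  step 0 · PE1,0: acc=0; fwd→0 fwd↓0
  step 1 · PE1,0: acc=70; fwd→5 fwd↓70
  step 2 · PE1,0: acc=28; fwd→3 fwd↓28
  step 3 · PE1,0: acc=47; fwd→2 fwd↓47
OS [3×2] PE[1][0] across cycles:
  step 0 · PE1,0: acc=0; fwd→0 fwd↓0
  step 1 · PE1,0: acc=10; fwd→2 fwd↓5
  step 2 · PE1,0: acc=28; fwd→3 fwd↓6
  step 3 · PE1,0: acc=40; fwd→4 fwd↓3
RS [3×3] PE[1][0] across cycles:
  step 0 · PE1,0: acc=0; fwd→0 fwd↓0
  step 1 · PE1,0: acc=10; fwd→10 fwd↓5
  step 2 · PE1,0: acc=14; fwd→14 fwd↓7
  step 3 · PE1,0: acc=0; fwd→0 fwd↓0

dataflow = WS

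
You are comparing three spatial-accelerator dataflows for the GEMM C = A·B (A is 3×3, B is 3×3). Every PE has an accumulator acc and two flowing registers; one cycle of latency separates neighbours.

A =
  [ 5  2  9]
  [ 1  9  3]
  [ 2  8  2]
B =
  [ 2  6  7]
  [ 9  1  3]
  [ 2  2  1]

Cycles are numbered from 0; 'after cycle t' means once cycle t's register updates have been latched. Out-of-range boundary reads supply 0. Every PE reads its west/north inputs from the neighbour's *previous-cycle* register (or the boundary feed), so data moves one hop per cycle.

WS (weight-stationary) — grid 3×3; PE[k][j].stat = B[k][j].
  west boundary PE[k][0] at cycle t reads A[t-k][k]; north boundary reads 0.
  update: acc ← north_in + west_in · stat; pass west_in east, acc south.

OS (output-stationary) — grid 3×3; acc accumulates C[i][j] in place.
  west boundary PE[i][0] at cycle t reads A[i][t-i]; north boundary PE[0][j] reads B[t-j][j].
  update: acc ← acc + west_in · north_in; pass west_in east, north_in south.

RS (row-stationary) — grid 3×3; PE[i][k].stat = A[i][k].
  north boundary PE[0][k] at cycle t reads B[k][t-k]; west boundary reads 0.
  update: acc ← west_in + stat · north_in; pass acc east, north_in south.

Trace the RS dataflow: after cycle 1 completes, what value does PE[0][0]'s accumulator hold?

Tracing RS — 3×3 array, target PE[0][0]:
  step 0 · PE0,0: acc=10; fwd→10 fwd↓2
  step 1 · PE0,0: acc=30; fwd→30 fwd↓6

PE[0][0].acc = 30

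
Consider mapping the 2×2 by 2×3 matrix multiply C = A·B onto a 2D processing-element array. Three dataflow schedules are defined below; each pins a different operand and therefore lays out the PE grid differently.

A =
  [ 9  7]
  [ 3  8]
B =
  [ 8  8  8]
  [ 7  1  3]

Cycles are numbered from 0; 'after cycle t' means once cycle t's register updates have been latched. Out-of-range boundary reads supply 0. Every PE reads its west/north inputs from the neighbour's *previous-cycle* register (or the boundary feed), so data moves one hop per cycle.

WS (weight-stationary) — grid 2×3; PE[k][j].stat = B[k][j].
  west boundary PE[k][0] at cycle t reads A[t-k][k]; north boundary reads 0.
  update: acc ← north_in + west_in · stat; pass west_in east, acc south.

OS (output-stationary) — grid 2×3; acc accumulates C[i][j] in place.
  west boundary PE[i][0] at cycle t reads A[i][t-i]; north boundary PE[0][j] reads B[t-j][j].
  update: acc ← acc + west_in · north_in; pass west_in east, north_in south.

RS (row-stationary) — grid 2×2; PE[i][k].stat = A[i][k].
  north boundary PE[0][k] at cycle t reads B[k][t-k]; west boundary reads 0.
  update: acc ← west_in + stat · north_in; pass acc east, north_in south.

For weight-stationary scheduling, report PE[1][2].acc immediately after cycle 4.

PE[1][2].acc = 48

WS (2×3). Following PE[1][2] plus its west/north inputs:
  t=0 PE[0][2]: acc=0 h=0 v=0
  t=0 PE[1][1]: acc=0 h=0 v=0
  t=0 PE[1][2]: acc=0 h=0 v=0
  t=1 PE[0][2]: acc=0 h=0 v=0
  t=1 PE[1][1]: acc=0 h=0 v=0
  t=1 PE[1][2]: acc=0 h=0 v=0
  t=2 PE[0][2]: acc=72 h=9 v=72
  t=2 PE[1][1]: acc=79 h=7 v=79
  t=2 PE[1][2]: acc=0 h=0 v=0
  t=3 PE[0][2]: acc=24 h=3 v=24
  t=3 PE[1][1]: acc=32 h=8 v=32
  t=3 PE[1][2]: acc=93 h=7 v=93
  t=4 PE[0][2]: acc=0 h=0 v=0
  t=4 PE[1][1]: acc=0 h=0 v=0
  t=4 PE[1][2]: acc=48 h=8 v=48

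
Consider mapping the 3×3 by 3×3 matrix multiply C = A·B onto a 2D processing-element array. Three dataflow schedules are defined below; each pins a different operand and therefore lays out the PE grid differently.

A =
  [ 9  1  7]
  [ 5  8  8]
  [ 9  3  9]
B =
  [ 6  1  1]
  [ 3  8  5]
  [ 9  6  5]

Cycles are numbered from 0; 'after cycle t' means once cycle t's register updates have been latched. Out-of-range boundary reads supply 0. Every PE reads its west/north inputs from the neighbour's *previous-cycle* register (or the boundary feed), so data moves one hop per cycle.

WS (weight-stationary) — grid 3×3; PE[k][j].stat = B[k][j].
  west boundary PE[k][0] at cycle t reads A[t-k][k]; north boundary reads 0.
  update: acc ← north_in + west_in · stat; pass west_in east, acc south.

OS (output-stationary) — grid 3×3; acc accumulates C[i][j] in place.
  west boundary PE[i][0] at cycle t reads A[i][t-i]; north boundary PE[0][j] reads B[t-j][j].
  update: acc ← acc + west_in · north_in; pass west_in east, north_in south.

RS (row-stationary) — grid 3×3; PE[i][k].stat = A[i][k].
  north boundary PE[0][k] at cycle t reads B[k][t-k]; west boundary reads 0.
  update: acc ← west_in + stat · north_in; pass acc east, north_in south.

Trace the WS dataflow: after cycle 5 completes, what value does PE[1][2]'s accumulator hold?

WS (3×3). Following PE[1][2] plus its west/north inputs:
  cycle 0: PE[0][2] → acc 0, east 0, south 0
  cycle 0: PE[1][1] → acc 0, east 0, south 0
  cycle 0: PE[1][2] → acc 0, east 0, south 0
  cycle 1: PE[0][2] → acc 0, east 0, south 0
  cycle 1: PE[1][1] → acc 0, east 0, south 0
  cycle 1: PE[1][2] → acc 0, east 0, south 0
  cycle 2: PE[0][2] → acc 9, east 9, south 9
  cycle 2: PE[1][1] → acc 17, east 1, south 17
  cycle 2: PE[1][2] → acc 0, east 0, south 0
  cycle 3: PE[0][2] → acc 5, east 5, south 5
  cycle 3: PE[1][1] → acc 69, east 8, south 69
  cycle 3: PE[1][2] → acc 14, east 1, south 14
  cycle 4: PE[0][2] → acc 9, east 9, south 9
  cycle 4: PE[1][1] → acc 33, east 3, south 33
  cycle 4: PE[1][2] → acc 45, east 8, south 45
  cycle 5: PE[0][2] → acc 0, east 0, south 0
  cycle 5: PE[1][1] → acc 0, east 0, south 0
  cycle 5: PE[1][2] → acc 24, east 3, south 24

PE[1][2].acc = 24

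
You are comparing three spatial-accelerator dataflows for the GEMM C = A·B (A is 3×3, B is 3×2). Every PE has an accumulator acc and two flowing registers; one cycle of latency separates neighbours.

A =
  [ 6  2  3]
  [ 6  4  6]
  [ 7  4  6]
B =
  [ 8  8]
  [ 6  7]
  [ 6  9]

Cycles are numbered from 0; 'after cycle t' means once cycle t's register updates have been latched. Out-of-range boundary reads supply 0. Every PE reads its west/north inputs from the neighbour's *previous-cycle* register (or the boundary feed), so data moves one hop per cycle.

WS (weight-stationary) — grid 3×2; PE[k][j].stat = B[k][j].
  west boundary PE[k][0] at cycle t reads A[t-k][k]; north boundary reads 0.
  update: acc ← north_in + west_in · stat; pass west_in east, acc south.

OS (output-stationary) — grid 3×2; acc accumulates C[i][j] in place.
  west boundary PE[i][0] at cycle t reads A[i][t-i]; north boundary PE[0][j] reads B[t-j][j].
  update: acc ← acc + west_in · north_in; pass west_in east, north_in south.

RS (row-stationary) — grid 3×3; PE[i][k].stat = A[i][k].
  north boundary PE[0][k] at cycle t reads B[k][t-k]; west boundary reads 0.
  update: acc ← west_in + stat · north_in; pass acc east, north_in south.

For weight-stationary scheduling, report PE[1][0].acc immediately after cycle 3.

PE[1][0].acc = 80

Tracing WS — 3×2 array, target PE[1][0]:
  step 0 · PE0,0: acc=48; fwd→6 fwd↓48
  step 0 · PE1,0: acc=0; fwd→0 fwd↓0
  step 1 · PE0,0: acc=48; fwd→6 fwd↓48
  step 1 · PE1,0: acc=60; fwd→2 fwd↓60
  step 2 · PE0,0: acc=56; fwd→7 fwd↓56
  step 2 · PE1,0: acc=72; fwd→4 fwd↓72
  step 3 · PE0,0: acc=0; fwd→0 fwd↓0
  step 3 · PE1,0: acc=80; fwd→4 fwd↓80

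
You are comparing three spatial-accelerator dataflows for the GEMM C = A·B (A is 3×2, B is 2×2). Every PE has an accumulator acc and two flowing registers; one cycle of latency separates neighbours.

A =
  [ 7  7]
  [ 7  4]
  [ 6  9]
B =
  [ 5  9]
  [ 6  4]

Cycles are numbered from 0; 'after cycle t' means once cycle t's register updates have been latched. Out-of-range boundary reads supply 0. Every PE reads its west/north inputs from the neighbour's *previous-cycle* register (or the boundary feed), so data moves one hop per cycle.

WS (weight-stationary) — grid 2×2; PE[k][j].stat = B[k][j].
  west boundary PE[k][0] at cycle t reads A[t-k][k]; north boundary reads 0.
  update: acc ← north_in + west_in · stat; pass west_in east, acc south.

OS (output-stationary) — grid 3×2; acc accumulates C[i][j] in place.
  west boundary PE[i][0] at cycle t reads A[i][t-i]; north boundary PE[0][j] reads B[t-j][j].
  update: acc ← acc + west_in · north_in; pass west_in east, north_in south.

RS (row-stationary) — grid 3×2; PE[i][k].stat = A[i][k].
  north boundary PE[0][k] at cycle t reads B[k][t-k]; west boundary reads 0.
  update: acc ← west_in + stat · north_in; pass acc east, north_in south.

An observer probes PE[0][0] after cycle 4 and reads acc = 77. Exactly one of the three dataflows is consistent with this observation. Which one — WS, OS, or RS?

dataflow = OS

— WS: 2×2; PE[0][0] trace:
  c0 r0c0: 35 / 7 / 35
  c1 r0c0: 35 / 7 / 35
  c2 r0c0: 30 / 6 / 30
  c3 r0c0: 0 / 0 / 0
  c4 r0c0: 0 / 0 / 0
— OS: 3×2; PE[0][0] trace:
  c0 r0c0: 35 / 7 / 5
  c1 r0c0: 77 / 7 / 6
  c2 r0c0: 77 / 0 / 0
  c3 r0c0: 77 / 0 / 0
  c4 r0c0: 77 / 0 / 0
— RS: 3×2; PE[0][0] trace:
  c0 r0c0: 35 / 35 / 5
  c1 r0c0: 63 / 63 / 9
  c2 r0c0: 0 / 0 / 0
  c3 r0c0: 0 / 0 / 0
  c4 r0c0: 0 / 0 / 0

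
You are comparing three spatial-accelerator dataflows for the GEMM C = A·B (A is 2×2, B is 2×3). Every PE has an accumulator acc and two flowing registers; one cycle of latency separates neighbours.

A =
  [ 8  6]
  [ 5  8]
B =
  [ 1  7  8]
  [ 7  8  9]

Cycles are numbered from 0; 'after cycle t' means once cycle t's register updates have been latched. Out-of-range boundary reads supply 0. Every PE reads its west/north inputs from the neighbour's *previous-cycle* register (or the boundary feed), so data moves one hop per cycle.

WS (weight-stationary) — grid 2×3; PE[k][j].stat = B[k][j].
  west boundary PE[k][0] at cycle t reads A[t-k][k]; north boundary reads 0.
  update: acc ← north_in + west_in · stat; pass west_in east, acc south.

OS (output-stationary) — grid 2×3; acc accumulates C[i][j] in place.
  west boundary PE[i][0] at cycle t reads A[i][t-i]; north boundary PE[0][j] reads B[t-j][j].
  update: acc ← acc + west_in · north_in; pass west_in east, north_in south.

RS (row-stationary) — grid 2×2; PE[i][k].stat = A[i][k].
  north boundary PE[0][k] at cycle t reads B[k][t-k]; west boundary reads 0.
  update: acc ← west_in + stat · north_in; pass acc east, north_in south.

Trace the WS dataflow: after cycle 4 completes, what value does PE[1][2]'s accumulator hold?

PE[1][2].acc = 112

WS 2×3: PE[1][2] cycle-by-cycle (with neighbour feeds):
  0: (0,2).acc=0  regs=<0,0>
  0: (1,1).acc=0  regs=<0,0>
  0: (1,2).acc=0  regs=<0,0>
  1: (0,2).acc=0  regs=<0,0>
  1: (1,1).acc=0  regs=<0,0>
  1: (1,2).acc=0  regs=<0,0>
  2: (0,2).acc=64  regs=<8,64>
  2: (1,1).acc=104  regs=<6,104>
  2: (1,2).acc=0  regs=<0,0>
  3: (0,2).acc=40  regs=<5,40>
  3: (1,1).acc=99  regs=<8,99>
  3: (1,2).acc=118  regs=<6,118>
  4: (0,2).acc=0  regs=<0,0>
  4: (1,1).acc=0  regs=<0,0>
  4: (1,2).acc=112  regs=<8,112>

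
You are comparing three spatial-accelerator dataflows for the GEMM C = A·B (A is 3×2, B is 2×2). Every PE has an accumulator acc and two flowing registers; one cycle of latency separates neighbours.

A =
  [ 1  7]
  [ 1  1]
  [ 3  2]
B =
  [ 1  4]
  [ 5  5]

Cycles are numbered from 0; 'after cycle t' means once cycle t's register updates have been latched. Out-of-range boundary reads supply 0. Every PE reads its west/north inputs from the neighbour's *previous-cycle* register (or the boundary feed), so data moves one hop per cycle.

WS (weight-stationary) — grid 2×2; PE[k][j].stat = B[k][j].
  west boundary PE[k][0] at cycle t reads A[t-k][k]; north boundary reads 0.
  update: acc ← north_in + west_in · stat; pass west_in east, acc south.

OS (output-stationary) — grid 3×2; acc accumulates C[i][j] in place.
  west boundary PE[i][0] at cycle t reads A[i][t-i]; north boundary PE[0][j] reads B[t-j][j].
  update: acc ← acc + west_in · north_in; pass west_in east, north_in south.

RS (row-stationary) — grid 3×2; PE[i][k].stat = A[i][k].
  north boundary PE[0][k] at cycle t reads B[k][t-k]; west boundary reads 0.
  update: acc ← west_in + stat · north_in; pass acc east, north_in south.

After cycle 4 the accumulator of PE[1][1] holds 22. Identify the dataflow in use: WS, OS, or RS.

— WS: 2×2; PE[1][1] trace:
  step 0 · PE1,1: acc=0; fwd→0 fwd↓0
  step 1 · PE1,1: acc=0; fwd→0 fwd↓0
  step 2 · PE1,1: acc=39; fwd→7 fwd↓39
  step 3 · PE1,1: acc=9; fwd→1 fwd↓9
  step 4 · PE1,1: acc=22; fwd→2 fwd↓22
— OS: 3×2; PE[1][1] trace:
  step 0 · PE1,1: acc=0; fwd→0 fwd↓0
  step 1 · PE1,1: acc=0; fwd→0 fwd↓0
  step 2 · PE1,1: acc=4; fwd→1 fwd↓4
  step 3 · PE1,1: acc=9; fwd→1 fwd↓5
  step 4 · PE1,1: acc=9; fwd→0 fwd↓0
— RS: 3×2; PE[1][1] trace:
  step 0 · PE1,1: acc=0; fwd→0 fwd↓0
  step 1 · PE1,1: acc=0; fwd→0 fwd↓0
  step 2 · PE1,1: acc=6; fwd→6 fwd↓5
  step 3 · PE1,1: acc=9; fwd→9 fwd↓5
  step 4 · PE1,1: acc=0; fwd→0 fwd↓0

dataflow = WS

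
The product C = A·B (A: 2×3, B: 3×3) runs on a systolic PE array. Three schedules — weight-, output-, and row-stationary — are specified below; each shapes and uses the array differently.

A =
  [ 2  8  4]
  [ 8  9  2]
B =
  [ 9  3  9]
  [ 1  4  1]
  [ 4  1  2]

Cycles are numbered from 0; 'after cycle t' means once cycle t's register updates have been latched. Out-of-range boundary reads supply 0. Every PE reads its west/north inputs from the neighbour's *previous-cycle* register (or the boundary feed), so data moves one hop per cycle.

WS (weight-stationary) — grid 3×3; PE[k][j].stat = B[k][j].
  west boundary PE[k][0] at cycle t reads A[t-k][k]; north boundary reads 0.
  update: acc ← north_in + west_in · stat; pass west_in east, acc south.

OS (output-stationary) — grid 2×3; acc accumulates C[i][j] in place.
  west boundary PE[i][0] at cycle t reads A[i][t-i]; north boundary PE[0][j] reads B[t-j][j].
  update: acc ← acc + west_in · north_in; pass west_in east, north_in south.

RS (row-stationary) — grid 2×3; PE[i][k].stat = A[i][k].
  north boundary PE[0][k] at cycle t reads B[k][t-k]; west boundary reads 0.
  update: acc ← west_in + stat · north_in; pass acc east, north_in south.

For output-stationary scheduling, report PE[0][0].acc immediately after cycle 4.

OS 2×3: PE[0][0] cycle-by-cycle (with neighbour feeds):
  [0] (0,0) acc=18 (h:2 v:9)
  [1] (0,0) acc=26 (h:8 v:1)
  [2] (0,0) acc=42 (h:4 v:4)
  [3] (0,0) acc=42 (h:0 v:0)
  [4] (0,0) acc=42 (h:0 v:0)

PE[0][0].acc = 42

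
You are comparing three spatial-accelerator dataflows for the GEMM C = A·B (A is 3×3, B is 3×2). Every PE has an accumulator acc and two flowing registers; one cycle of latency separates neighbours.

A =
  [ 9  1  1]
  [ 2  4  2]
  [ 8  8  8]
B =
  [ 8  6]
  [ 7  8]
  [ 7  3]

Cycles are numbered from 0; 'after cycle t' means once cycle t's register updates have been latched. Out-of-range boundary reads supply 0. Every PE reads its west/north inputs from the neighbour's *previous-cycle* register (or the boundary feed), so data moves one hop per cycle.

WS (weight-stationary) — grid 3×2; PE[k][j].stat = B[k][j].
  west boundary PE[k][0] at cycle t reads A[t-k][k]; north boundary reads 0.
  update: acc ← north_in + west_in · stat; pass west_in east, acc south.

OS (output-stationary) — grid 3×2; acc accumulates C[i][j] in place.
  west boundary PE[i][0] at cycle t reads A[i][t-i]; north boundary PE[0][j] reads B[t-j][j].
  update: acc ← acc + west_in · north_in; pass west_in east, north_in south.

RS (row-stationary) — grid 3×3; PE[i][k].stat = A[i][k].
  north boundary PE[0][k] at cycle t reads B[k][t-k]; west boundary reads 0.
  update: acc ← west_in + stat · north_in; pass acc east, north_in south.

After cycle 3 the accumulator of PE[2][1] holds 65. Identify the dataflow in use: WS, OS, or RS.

WS (3×2 grid), PE[2][1]:
  c0 r2c1: 0 / 0 / 0
  c1 r2c1: 0 / 0 / 0
  c2 r2c1: 0 / 0 / 0
  c3 r2c1: 65 / 1 / 65
OS (3×2 grid), PE[2][1]:
  c0 r2c1: 0 / 0 / 0
  c1 r2c1: 0 / 0 / 0
  c2 r2c1: 0 / 0 / 0
  c3 r2c1: 48 / 8 / 6
RS (3×3 grid), PE[2][1]:
  c0 r2c1: 0 / 0 / 0
  c1 r2c1: 0 / 0 / 0
  c2 r2c1: 0 / 0 / 0
  c3 r2c1: 120 / 120 / 7

dataflow = WS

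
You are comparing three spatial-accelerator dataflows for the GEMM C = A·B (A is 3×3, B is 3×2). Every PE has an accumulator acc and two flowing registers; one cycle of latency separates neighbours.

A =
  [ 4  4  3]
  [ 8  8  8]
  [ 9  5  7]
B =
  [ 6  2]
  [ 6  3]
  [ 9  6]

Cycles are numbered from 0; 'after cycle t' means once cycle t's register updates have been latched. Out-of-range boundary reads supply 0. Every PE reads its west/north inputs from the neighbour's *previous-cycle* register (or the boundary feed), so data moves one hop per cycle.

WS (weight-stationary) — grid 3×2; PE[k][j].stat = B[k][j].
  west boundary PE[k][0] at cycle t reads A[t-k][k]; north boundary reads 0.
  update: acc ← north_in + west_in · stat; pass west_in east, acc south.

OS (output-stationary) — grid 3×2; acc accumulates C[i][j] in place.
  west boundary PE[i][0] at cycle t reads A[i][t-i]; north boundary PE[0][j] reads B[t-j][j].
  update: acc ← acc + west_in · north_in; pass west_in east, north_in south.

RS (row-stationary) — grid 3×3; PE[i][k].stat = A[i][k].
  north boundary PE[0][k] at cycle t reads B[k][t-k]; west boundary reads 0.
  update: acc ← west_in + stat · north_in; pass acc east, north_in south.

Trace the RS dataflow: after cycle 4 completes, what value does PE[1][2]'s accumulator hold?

Tracing RS — 3×3 array, target PE[1][2]:
  t=0 PE[0][2]: acc=0 h=0 v=0
  t=0 PE[1][1]: acc=0 h=0 v=0
  t=0 PE[1][2]: acc=0 h=0 v=0
  t=1 PE[0][2]: acc=0 h=0 v=0
  t=1 PE[1][1]: acc=0 h=0 v=0
  t=1 PE[1][2]: acc=0 h=0 v=0
  t=2 PE[0][2]: acc=75 h=75 v=9
  t=2 PE[1][1]: acc=96 h=96 v=6
  t=2 PE[1][2]: acc=0 h=0 v=0
  t=3 PE[0][2]: acc=38 h=38 v=6
  t=3 PE[1][1]: acc=40 h=40 v=3
  t=3 PE[1][2]: acc=168 h=168 v=9
  t=4 PE[0][2]: acc=0 h=0 v=0
  t=4 PE[1][1]: acc=0 h=0 v=0
  t=4 PE[1][2]: acc=88 h=88 v=6

PE[1][2].acc = 88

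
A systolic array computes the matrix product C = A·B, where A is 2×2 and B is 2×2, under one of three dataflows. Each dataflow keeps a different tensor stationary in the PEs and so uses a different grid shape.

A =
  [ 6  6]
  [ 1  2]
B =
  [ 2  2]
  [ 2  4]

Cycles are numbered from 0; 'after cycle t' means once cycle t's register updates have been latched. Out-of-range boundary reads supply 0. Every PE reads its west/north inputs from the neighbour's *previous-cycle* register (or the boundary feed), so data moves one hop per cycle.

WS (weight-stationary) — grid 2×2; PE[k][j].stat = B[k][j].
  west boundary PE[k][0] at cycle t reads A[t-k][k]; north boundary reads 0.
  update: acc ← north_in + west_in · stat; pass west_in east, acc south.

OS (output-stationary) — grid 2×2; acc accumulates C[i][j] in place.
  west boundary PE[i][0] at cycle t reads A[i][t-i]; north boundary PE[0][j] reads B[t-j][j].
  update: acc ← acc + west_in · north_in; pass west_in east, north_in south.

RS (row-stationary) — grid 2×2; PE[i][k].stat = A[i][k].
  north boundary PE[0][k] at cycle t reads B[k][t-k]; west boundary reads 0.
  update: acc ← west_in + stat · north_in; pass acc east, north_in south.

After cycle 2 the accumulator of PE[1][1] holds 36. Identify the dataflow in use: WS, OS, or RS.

dataflow = WS

— WS: 2×2; PE[1][1] trace:
  c0 r1c1: 0 / 0 / 0
  c1 r1c1: 0 / 0 / 0
  c2 r1c1: 36 / 6 / 36
— OS: 2×2; PE[1][1] trace:
  c0 r1c1: 0 / 0 / 0
  c1 r1c1: 0 / 0 / 0
  c2 r1c1: 2 / 1 / 2
— RS: 2×2; PE[1][1] trace:
  c0 r1c1: 0 / 0 / 0
  c1 r1c1: 0 / 0 / 0
  c2 r1c1: 6 / 6 / 2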